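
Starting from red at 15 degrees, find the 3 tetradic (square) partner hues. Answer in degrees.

A square tetradic scheme places four hues every 90°.
15 + 90 = 105°
15 + 180 = 195°
15 + 270 = 285°

105°, 195°, 285°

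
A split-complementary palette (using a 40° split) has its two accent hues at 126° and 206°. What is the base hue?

346°

The accents sit 40° either side of the complement, so the complement is their short-arc midpoint on the wheel.
Short-arc midpoint of 126° and 206°: 166°.
Base is 180° from the complement: 166 − 180 = -14 → -14 + 360 = 346°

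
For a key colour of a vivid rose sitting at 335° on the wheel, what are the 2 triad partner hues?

95° and 215°

A triad places three hues 120° apart.
335 + 120 = 455 → 455 − 360 = 95°
335 + 240 = 575 → 575 − 360 = 215°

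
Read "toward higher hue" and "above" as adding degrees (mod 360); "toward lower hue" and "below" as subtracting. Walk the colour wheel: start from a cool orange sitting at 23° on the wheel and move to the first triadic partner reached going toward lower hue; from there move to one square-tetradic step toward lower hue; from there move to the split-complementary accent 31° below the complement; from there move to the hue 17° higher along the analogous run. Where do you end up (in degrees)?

339°

23 − 120 = -97 → -97 + 360 = 263°   (triadic ↓)
263 − 90 = 173°   (square ↓)
173 + 149 = 322°   (split-comp 31° ↓)
322 + 17 = 339°   (analog 17° ↑)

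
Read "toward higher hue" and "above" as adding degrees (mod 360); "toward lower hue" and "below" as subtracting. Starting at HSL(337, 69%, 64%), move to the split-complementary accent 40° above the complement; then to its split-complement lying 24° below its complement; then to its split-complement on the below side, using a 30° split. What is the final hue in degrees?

143°

split-comp 40° ↑ +220°: 337 + 220 = 557 → 557 − 360 = 197°
split-comp 24° ↓ +156°: 197 + 156 = 353°
split-comp 30° ↓ +150°: 353 + 150 = 503 → 503 − 360 = 143°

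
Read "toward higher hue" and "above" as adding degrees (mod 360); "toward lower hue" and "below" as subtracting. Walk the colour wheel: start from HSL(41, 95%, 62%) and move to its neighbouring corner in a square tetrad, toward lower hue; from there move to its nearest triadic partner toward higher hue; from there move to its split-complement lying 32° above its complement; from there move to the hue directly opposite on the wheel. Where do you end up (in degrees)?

square ↓ −90°: 41 − 90 = -49 → -49 + 360 = 311°
triadic ↑ +120°: 311 + 120 = 431 → 431 − 360 = 71°
split-comp 32° ↑ +212°: 71 + 212 = 283°
complement +180°: 283 + 180 = 463 → 463 − 360 = 103°

103°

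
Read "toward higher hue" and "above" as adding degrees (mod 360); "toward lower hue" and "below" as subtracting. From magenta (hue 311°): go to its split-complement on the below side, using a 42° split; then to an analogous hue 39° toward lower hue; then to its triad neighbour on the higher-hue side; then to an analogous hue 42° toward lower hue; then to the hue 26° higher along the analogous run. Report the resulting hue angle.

split-comp 42° ↓ +138°: 311 + 138 = 449 → 449 − 360 = 89°
analog 39° ↓ −39°: 89 − 39 = 50°
triadic ↑ +120°: 50 + 120 = 170°
analog 42° ↓ −42°: 170 − 42 = 128°
analog 26° ↑ +26°: 128 + 26 = 154°

154°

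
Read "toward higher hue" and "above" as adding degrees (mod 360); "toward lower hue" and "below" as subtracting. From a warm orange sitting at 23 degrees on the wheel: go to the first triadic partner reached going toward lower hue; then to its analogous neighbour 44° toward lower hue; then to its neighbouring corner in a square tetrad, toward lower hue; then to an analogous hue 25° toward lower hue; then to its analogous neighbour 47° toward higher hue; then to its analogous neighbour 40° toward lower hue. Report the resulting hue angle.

−120° (triadic ↓): 23 − 120 = -97 → -97 + 360 = 263°
−44° (analog 44° ↓): 263 − 44 = 219°
−90° (square ↓): 219 − 90 = 129°
−25° (analog 25° ↓): 129 − 25 = 104°
+47° (analog 47° ↑): 104 + 47 = 151°
−40° (analog 40° ↓): 151 − 40 = 111°

111°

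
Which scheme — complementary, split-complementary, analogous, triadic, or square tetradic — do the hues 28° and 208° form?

complementary

Sort the hues: 28°, 208°.
Successive gaps around the wheel: 180°, 180°.
Two hues 180° apart are complementary.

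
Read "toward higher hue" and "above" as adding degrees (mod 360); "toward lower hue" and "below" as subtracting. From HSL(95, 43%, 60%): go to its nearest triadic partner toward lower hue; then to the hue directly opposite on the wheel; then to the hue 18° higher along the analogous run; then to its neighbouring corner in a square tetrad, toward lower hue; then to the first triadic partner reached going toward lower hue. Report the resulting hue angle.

95 − 120 = -25 → -25 + 360 = 335°   (triadic ↓)
335 + 180 = 515 → 515 − 360 = 155°   (complement)
155 + 18 = 173°   (analog 18° ↑)
173 − 90 = 83°   (square ↓)
83 − 120 = -37 → -37 + 360 = 323°   (triadic ↓)

323°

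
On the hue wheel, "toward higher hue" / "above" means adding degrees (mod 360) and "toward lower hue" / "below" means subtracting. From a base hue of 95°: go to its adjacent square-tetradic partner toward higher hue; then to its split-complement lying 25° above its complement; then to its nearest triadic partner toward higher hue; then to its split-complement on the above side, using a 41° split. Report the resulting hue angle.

11°

95 + 90 = 185°   (square ↑)
185 + 205 = 390 → 390 − 360 = 30°   (split-comp 25° ↑)
30 + 120 = 150°   (triadic ↑)
150 + 221 = 371 → 371 − 360 = 11°   (split-comp 41° ↑)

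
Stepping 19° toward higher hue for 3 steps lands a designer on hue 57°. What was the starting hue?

3 steps of 19° (toward higher hue) give a net shift of +57°.
Start = end − shift: 57 − 57 = 0°

0°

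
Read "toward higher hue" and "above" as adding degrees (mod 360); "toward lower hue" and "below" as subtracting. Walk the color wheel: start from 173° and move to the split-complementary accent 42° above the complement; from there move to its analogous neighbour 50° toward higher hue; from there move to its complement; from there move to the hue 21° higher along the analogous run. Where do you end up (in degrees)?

173 + 222 = 395 → 395 − 360 = 35°   (split-comp 42° ↑)
35 + 50 = 85°   (analog 50° ↑)
85 + 180 = 265°   (complement)
265 + 21 = 286°   (analog 21° ↑)

286°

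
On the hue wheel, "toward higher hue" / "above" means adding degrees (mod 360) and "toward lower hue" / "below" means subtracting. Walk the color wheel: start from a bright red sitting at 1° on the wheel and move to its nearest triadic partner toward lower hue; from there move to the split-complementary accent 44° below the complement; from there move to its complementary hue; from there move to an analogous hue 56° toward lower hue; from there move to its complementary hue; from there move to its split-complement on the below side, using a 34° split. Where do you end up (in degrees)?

1 − 120 = -119 → -119 + 360 = 241°   (triadic ↓)
241 + 136 = 377 → 377 − 360 = 17°   (split-comp 44° ↓)
17 + 180 = 197°   (complement)
197 − 56 = 141°   (analog 56° ↓)
141 + 180 = 321°   (complement)
321 + 146 = 467 → 467 − 360 = 107°   (split-comp 34° ↓)

107°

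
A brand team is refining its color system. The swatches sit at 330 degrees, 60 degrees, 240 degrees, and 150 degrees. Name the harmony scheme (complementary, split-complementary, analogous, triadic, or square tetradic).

Sort the hues: 60°, 150°, 240°, 330°.
Successive gaps around the wheel: 90°, 90°, 90°, 90°.
Four hues every 90° form a square tetradic scheme.

square tetradic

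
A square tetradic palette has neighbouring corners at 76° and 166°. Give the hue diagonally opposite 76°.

A square tetradic scheme places four hues 90° apart; opposite corners are 180° apart.
76 + 180 = 256°

256°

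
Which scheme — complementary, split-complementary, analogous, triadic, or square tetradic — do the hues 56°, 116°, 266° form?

Sort the hues: 56°, 116°, 266°.
Successive gaps around the wheel: 60°, 150°, 150°.
Two 150° gaps and one 60° gap — a base hue opposite a pair of accents 30° either side of its complement — is the split-complementary pattern.

split-complementary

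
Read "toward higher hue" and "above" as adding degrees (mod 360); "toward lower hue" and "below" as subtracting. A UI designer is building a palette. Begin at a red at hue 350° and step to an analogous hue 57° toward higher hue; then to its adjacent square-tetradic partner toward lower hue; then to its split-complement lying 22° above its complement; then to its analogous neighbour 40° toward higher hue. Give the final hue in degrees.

199°

350 + 57 = 407 → 407 − 360 = 47°   (analog 57° ↑)
47 − 90 = -43 → -43 + 360 = 317°   (square ↓)
317 + 202 = 519 → 519 − 360 = 159°   (split-comp 22° ↑)
159 + 40 = 199°   (analog 40° ↑)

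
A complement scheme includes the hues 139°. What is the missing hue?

319°

The complement sits 180° across the wheel.
The full set through 139° is {139°, 319°}.
Given {139°}, the missing hue is 319°.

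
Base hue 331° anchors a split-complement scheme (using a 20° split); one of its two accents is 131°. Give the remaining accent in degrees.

171°

Split-complementary hues sit 20° either side of the complement.
Complement of the base 331°: 331 + 180 = 511 → 511 − 360 = 151°
The given accent 131° is 20° one side of 151°; the other accent sits 20° the other side: 151 + 20 = 171°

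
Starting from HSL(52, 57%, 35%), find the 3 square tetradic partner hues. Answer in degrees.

142°, 232°, 322°

A square tetradic scheme places four hues every 90°.
52 + 90 = 142°
52 + 180 = 232°
52 + 270 = 322°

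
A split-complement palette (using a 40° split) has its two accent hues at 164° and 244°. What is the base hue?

The accents sit 40° either side of the complement, so the complement is their short-arc midpoint on the wheel.
Short-arc midpoint of 164° and 244°: 204°.
Base is 180° from the complement: 204 − 180 = 24°

24°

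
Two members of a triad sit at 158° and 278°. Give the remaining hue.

38°

A triad spaces three hues 120° apart.
The full set is {38°, 158°, 278°}.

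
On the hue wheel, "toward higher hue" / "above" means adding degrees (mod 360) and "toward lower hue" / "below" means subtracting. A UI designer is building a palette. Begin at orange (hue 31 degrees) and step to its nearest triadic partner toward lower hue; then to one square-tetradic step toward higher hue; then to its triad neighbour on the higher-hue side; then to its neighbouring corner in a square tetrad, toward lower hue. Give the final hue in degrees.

31°

triadic ↓ −120°: 31 − 120 = -89 → -89 + 360 = 271°
square ↑ +90°: 271 + 90 = 361 → 361 − 360 = 1°
triadic ↑ +120°: 1 + 120 = 121°
square ↓ −90°: 121 − 90 = 31°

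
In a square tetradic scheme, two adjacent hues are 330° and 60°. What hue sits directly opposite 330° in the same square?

A square tetradic scheme places four hues 90° apart; opposite corners are 180° apart.
330 + 180 = 510 → 510 − 360 = 150°

150°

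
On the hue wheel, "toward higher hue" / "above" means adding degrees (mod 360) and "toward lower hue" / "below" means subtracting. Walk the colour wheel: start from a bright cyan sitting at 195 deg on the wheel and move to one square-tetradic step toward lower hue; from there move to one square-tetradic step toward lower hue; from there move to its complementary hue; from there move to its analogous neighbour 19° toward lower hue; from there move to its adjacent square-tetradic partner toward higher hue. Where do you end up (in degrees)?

−90° (square ↓): 195 − 90 = 105°
−90° (square ↓): 105 − 90 = 15°
+180° (complement): 15 + 180 = 195°
−19° (analog 19° ↓): 195 − 19 = 176°
+90° (square ↑): 176 + 90 = 266°

266°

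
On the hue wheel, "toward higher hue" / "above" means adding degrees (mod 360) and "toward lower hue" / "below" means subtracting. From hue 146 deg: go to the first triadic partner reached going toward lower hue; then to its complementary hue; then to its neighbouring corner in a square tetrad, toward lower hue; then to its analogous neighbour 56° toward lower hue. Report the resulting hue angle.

60°

146 − 120 = 26°   (triadic ↓)
26 + 180 = 206°   (complement)
206 − 90 = 116°   (square ↓)
116 − 56 = 60°   (analog 56° ↓)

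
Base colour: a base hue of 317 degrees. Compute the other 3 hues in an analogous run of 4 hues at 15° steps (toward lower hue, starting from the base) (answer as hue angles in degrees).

Analogous hues sit every 15° along the wheel.
317 − 15 = 302°
317 − 30 = 287°
317 − 45 = 272°

302°, 287°, and 272°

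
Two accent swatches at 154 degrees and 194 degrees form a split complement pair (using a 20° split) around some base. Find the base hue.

354°

The accents sit 20° either side of the complement, so the complement is their short-arc midpoint on the wheel.
Short-arc midpoint of 154° and 194°: 174°.
Base is 180° from the complement: 174 − 180 = -6 → -6 + 360 = 354°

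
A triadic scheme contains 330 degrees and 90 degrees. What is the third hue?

A triad spaces three hues 120° apart.
The full set is {90°, 210°, 330°}.

210°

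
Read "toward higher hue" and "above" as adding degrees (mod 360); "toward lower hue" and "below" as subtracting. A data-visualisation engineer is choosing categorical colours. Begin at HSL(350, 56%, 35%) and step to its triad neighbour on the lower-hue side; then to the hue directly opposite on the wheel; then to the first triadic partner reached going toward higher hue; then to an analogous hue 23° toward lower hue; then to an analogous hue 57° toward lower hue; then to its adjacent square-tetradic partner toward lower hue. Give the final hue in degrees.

0°

triadic ↓ −120°: 350 − 120 = 230°
complement +180°: 230 + 180 = 410 → 410 − 360 = 50°
triadic ↑ +120°: 50 + 120 = 170°
analog 23° ↓ −23°: 170 − 23 = 147°
analog 57° ↓ −57°: 147 − 57 = 90°
square ↓ −90°: 90 − 90 = 0°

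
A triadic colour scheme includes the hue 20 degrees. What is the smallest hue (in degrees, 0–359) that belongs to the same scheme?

20°

A triad places three hues 120° apart.
The full set through 20° is {20°, 140°, 260°}.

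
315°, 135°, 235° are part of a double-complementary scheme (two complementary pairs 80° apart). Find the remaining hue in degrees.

55°

A rectangular tetradic uses two complementary pairs 80° apart: offsets 0°, 80°, 180°, 260°.
Among {135°, 235°, 315°}, 315° and 135° are a 180° pair.
The remaining hue 235° needs its own complement: 235 + 180 = 415 → 415 − 360 = 55°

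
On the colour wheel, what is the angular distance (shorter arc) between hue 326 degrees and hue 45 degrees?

|326 − 45| = 281.
The shorter arc is 360 − 281 = 79°.

79°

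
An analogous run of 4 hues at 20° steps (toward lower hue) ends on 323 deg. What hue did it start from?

23°

3 steps of 20° (toward lower hue) give a net shift of −60°.
Start = end − shift: 323 + 60 = 383 → 383 − 360 = 23°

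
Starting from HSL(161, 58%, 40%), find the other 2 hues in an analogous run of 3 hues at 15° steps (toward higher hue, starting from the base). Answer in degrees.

Analogous hues sit every 15° along the wheel.
161 + 15 = 176°
161 + 30 = 191°

176° and 191°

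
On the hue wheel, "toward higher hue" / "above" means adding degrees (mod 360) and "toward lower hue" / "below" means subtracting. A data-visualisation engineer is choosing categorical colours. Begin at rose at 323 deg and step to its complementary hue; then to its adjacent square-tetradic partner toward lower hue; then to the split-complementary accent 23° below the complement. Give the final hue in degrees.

210°

complement +180°: 323 + 180 = 503 → 503 − 360 = 143°
square ↓ −90°: 143 − 90 = 53°
split-comp 23° ↓ +157°: 53 + 157 = 210°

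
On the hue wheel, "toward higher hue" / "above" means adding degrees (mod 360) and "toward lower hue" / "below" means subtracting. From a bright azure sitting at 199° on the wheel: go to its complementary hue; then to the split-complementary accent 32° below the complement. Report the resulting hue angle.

+180° (complement): 199 + 180 = 379 → 379 − 360 = 19°
+148° (split-comp 32° ↓): 19 + 148 = 167°

167°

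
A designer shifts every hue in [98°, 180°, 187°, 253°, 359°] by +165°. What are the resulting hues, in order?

263°, 345°, 352°, 58°, 164°

98 + 165 = 263°
180 + 165 = 345°
187 + 165 = 352°
253 + 165 = 418 → 418 − 360 = 58°
359 + 165 = 524 → 524 − 360 = 164°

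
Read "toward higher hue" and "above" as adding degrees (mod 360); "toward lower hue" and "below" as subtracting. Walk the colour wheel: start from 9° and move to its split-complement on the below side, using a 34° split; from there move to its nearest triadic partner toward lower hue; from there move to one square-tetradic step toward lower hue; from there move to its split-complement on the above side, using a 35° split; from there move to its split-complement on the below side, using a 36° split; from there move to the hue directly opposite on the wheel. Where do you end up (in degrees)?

124°

+146° (split-comp 34° ↓): 9 + 146 = 155°
−120° (triadic ↓): 155 − 120 = 35°
−90° (square ↓): 35 − 90 = -55 → -55 + 360 = 305°
+215° (split-comp 35° ↑): 305 + 215 = 520 → 520 − 360 = 160°
+144° (split-comp 36° ↓): 160 + 144 = 304°
+180° (complement): 304 + 180 = 484 → 484 − 360 = 124°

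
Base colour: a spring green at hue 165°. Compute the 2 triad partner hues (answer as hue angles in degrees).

165 + 120 = 285°
165 + 240 = 405 → 405 − 360 = 45°

285° and 45°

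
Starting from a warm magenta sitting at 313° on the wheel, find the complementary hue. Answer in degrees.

The complement sits 180° across the wheel.
313 + 180 = 493 → 493 − 360 = 133°

133°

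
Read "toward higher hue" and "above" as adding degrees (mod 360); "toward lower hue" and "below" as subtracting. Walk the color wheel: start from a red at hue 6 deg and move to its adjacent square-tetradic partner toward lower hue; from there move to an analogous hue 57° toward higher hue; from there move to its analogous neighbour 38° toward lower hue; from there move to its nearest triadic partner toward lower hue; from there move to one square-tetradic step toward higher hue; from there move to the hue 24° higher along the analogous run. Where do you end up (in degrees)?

square ↓ −90°: 6 − 90 = -84 → -84 + 360 = 276°
analog 57° ↑ +57°: 276 + 57 = 333°
analog 38° ↓ −38°: 333 − 38 = 295°
triadic ↓ −120°: 295 − 120 = 175°
square ↑ +90°: 175 + 90 = 265°
analog 24° ↑ +24°: 265 + 24 = 289°

289°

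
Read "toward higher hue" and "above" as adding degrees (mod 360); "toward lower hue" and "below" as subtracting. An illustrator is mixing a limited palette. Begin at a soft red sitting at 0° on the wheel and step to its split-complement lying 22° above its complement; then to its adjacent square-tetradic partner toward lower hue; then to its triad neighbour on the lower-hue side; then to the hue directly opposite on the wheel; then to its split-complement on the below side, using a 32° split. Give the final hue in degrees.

0 + 202 = 202°   (split-comp 22° ↑)
202 − 90 = 112°   (square ↓)
112 − 120 = -8 → -8 + 360 = 352°   (triadic ↓)
352 + 180 = 532 → 532 − 360 = 172°   (complement)
172 + 148 = 320°   (split-comp 32° ↓)

320°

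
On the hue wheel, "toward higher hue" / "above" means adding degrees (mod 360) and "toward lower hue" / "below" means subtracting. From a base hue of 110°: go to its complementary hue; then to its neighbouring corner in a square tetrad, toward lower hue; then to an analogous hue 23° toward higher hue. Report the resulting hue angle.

223°

complement +180°: 110 + 180 = 290°
square ↓ −90°: 290 − 90 = 200°
analog 23° ↑ +23°: 200 + 23 = 223°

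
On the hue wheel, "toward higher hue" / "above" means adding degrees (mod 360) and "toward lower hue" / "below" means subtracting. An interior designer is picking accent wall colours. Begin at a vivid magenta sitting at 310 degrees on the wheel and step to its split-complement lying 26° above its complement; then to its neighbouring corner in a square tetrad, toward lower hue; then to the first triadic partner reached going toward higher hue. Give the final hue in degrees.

+206° (split-comp 26° ↑): 310 + 206 = 516 → 516 − 360 = 156°
−90° (square ↓): 156 − 90 = 66°
+120° (triadic ↑): 66 + 120 = 186°

186°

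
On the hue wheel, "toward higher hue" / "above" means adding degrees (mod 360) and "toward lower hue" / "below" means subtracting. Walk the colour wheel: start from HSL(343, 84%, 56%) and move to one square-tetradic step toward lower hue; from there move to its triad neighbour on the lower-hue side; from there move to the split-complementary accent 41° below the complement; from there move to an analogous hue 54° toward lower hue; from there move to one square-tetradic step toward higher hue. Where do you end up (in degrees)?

−90° (square ↓): 343 − 90 = 253°
−120° (triadic ↓): 253 − 120 = 133°
+139° (split-comp 41° ↓): 133 + 139 = 272°
−54° (analog 54° ↓): 272 − 54 = 218°
+90° (square ↑): 218 + 90 = 308°

308°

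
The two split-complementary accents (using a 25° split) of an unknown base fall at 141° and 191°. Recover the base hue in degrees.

346°

The accents sit 25° either side of the complement, so the complement is their short-arc midpoint on the wheel.
Short-arc midpoint of 141° and 191°: 166°.
Base is 180° from the complement: 166 − 180 = -14 → -14 + 360 = 346°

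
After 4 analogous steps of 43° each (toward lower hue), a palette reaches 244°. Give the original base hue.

4 steps of 43° (toward lower hue) give a net shift of −172°.
Start = end − shift: 244 + 172 = 416 → 416 − 360 = 56°

56°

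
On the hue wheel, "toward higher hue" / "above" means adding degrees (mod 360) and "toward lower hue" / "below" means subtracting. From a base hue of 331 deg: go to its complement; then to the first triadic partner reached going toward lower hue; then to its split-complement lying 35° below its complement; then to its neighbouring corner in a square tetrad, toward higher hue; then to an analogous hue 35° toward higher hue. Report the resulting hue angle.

331 + 180 = 511 → 511 − 360 = 151°   (complement)
151 − 120 = 31°   (triadic ↓)
31 + 145 = 176°   (split-comp 35° ↓)
176 + 90 = 266°   (square ↑)
266 + 35 = 301°   (analog 35° ↑)

301°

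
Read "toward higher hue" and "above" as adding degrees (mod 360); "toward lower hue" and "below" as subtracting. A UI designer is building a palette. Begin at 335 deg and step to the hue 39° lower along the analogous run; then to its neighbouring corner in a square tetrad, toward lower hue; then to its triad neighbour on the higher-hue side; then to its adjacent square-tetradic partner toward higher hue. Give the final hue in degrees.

56°

−39° (analog 39° ↓): 335 − 39 = 296°
−90° (square ↓): 296 − 90 = 206°
+120° (triadic ↑): 206 + 120 = 326°
+90° (square ↑): 326 + 90 = 416 → 416 − 360 = 56°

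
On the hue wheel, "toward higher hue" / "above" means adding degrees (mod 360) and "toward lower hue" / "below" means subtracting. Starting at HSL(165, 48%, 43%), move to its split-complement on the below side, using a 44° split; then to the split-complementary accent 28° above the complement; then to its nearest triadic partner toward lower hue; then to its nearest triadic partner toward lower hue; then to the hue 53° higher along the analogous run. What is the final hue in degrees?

165 + 136 = 301°   (split-comp 44° ↓)
301 + 208 = 509 → 509 − 360 = 149°   (split-comp 28° ↑)
149 − 120 = 29°   (triadic ↓)
29 − 120 = -91 → -91 + 360 = 269°   (triadic ↓)
269 + 53 = 322°   (analog 53° ↑)

322°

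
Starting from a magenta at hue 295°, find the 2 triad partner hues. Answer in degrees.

A triad places three hues 120° apart.
295 + 120 = 415 → 415 − 360 = 55°
295 + 240 = 535 → 535 − 360 = 175°

55° and 175°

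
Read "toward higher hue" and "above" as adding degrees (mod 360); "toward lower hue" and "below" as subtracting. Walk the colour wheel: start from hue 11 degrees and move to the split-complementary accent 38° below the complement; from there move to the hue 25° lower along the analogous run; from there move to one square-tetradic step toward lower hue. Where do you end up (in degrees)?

38°

+142° (split-comp 38° ↓): 11 + 142 = 153°
−25° (analog 25° ↓): 153 − 25 = 128°
−90° (square ↓): 128 − 90 = 38°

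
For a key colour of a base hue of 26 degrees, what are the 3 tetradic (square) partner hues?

116°, 206°, 296°

26 + 90 = 116°
26 + 180 = 206°
26 + 270 = 296°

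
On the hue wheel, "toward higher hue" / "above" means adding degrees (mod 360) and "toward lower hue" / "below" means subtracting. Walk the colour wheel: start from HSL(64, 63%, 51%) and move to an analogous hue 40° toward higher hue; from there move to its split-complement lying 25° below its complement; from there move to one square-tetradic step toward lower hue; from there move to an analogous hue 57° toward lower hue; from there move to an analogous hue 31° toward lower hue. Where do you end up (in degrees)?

+40° (analog 40° ↑): 64 + 40 = 104°
+155° (split-comp 25° ↓): 104 + 155 = 259°
−90° (square ↓): 259 − 90 = 169°
−57° (analog 57° ↓): 169 − 57 = 112°
−31° (analog 31° ↓): 112 − 31 = 81°

81°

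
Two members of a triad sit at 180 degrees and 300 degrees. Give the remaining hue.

A triad spaces three hues 120° apart.
The full set is {60°, 180°, 300°}.

60°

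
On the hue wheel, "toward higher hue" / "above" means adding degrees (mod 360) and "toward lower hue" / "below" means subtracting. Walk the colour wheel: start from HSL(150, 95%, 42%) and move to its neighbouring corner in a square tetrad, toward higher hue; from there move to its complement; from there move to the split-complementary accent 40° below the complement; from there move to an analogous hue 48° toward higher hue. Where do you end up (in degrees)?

248°

150 + 90 = 240°   (square ↑)
240 + 180 = 420 → 420 − 360 = 60°   (complement)
60 + 140 = 200°   (split-comp 40° ↓)
200 + 48 = 248°   (analog 48° ↑)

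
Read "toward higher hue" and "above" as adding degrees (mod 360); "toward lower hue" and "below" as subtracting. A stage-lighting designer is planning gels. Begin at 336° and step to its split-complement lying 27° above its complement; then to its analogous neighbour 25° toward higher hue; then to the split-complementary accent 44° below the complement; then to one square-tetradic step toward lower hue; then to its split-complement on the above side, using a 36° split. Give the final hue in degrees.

+207° (split-comp 27° ↑): 336 + 207 = 543 → 543 − 360 = 183°
+25° (analog 25° ↑): 183 + 25 = 208°
+136° (split-comp 44° ↓): 208 + 136 = 344°
−90° (square ↓): 344 − 90 = 254°
+216° (split-comp 36° ↑): 254 + 216 = 470 → 470 − 360 = 110°

110°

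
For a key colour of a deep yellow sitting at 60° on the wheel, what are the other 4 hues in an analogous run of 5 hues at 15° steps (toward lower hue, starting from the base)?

45°, 30°, 15°, and 0°

Analogous hues sit every 15° along the wheel.
60 − 15 = 45°
60 − 30 = 30°
60 − 45 = 15°
60 − 60 = 0°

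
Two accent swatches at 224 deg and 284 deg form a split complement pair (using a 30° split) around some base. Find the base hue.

The accents sit 30° either side of the complement, so the complement is their short-arc midpoint on the wheel.
Short-arc midpoint of 224° and 284°: 254°.
Base is 180° from the complement: 254 − 180 = 74°

74°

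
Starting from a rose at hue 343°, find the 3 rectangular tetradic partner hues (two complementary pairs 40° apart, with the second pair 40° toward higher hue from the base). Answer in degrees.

A rectangular tetradic uses two complementary pairs 40° apart: offsets 0°, 40°, 180°, 220°.
343 + 40 = 383 → 383 − 360 = 23°
343 + 180 = 523 → 523 − 360 = 163°
343 + 220 = 563 → 563 − 360 = 203°

23°, 163°, and 203°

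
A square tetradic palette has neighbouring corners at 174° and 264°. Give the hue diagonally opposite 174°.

354°

A square tetradic scheme places four hues 90° apart; opposite corners are 180° apart.
174 + 180 = 354°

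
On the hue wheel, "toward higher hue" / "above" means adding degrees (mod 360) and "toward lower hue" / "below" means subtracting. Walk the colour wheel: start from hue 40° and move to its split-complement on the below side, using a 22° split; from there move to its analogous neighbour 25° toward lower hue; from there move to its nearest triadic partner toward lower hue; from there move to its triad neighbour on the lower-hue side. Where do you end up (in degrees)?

40 + 158 = 198°   (split-comp 22° ↓)
198 − 25 = 173°   (analog 25° ↓)
173 − 120 = 53°   (triadic ↓)
53 − 120 = -67 → -67 + 360 = 293°   (triadic ↓)

293°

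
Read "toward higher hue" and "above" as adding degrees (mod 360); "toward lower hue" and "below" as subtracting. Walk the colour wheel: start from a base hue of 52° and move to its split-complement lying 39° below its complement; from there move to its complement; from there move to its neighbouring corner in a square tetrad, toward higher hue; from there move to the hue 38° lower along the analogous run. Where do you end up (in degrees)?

52 + 141 = 193°   (split-comp 39° ↓)
193 + 180 = 373 → 373 − 360 = 13°   (complement)
13 + 90 = 103°   (square ↑)
103 − 38 = 65°   (analog 38° ↓)

65°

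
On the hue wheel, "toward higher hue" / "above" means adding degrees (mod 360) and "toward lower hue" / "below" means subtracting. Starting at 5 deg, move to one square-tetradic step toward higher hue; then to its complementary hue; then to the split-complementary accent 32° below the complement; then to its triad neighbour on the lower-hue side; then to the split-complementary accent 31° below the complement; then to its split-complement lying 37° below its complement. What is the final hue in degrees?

square ↑ +90°: 5 + 90 = 95°
complement +180°: 95 + 180 = 275°
split-comp 32° ↓ +148°: 275 + 148 = 423 → 423 − 360 = 63°
triadic ↓ −120°: 63 − 120 = -57 → -57 + 360 = 303°
split-comp 31° ↓ +149°: 303 + 149 = 452 → 452 − 360 = 92°
split-comp 37° ↓ +143°: 92 + 143 = 235°

235°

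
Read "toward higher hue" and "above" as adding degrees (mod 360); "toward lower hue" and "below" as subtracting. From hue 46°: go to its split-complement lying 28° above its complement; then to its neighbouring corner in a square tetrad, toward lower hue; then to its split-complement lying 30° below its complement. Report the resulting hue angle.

314°

split-comp 28° ↑ +208°: 46 + 208 = 254°
square ↓ −90°: 254 − 90 = 164°
split-comp 30° ↓ +150°: 164 + 150 = 314°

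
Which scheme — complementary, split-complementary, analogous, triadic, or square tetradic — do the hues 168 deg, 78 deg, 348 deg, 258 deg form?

Sort the hues: 78°, 168°, 258°, 348°.
Successive gaps around the wheel: 90°, 90°, 90°, 90°.
Four hues every 90° form a square tetradic scheme.

square tetradic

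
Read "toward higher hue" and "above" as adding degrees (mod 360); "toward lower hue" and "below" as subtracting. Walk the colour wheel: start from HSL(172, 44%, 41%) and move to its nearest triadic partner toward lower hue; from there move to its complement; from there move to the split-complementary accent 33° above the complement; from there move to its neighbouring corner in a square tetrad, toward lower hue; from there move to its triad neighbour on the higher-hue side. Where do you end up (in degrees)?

115°

172 − 120 = 52°   (triadic ↓)
52 + 180 = 232°   (complement)
232 + 213 = 445 → 445 − 360 = 85°   (split-comp 33° ↑)
85 − 90 = -5 → -5 + 360 = 355°   (square ↓)
355 + 120 = 475 → 475 − 360 = 115°   (triadic ↑)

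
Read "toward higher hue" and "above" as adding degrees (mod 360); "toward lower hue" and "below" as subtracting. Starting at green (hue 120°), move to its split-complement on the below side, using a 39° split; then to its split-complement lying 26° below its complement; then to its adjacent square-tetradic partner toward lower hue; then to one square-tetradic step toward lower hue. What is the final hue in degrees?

+141° (split-comp 39° ↓): 120 + 141 = 261°
+154° (split-comp 26° ↓): 261 + 154 = 415 → 415 − 360 = 55°
−90° (square ↓): 55 − 90 = -35 → -35 + 360 = 325°
−90° (square ↓): 325 − 90 = 235°

235°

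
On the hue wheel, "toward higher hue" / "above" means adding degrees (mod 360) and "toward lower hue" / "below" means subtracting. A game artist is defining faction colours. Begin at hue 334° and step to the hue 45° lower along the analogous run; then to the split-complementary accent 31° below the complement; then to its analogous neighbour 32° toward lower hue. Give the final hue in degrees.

−45° (analog 45° ↓): 334 − 45 = 289°
+149° (split-comp 31° ↓): 289 + 149 = 438 → 438 − 360 = 78°
−32° (analog 32° ↓): 78 − 32 = 46°

46°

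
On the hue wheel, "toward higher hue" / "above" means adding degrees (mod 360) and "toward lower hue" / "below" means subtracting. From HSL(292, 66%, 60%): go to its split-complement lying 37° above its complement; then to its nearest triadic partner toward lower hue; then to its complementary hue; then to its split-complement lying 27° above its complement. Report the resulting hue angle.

split-comp 37° ↑ +217°: 292 + 217 = 509 → 509 − 360 = 149°
triadic ↓ −120°: 149 − 120 = 29°
complement +180°: 29 + 180 = 209°
split-comp 27° ↑ +207°: 209 + 207 = 416 → 416 − 360 = 56°

56°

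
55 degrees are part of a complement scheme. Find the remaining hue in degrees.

235°

The complement sits 180° across the wheel.
The full set through 55° is {55°, 235°}.
Given {55°}, the missing hue is 235°.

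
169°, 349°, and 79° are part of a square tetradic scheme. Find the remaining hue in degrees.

A square tetradic scheme places four hues every 90°.
The full set through 79° is {79°, 169°, 259°, 349°}.
Given {79°, 169°, 349°}, the missing hue is 259°.

259°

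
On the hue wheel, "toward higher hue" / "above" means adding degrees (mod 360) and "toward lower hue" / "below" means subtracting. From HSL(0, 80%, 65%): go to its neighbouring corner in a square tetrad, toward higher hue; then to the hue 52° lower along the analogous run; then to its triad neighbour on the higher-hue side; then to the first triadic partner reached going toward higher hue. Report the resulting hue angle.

278°

0 + 90 = 90°   (square ↑)
90 − 52 = 38°   (analog 52° ↓)
38 + 120 = 158°   (triadic ↑)
158 + 120 = 278°   (triadic ↑)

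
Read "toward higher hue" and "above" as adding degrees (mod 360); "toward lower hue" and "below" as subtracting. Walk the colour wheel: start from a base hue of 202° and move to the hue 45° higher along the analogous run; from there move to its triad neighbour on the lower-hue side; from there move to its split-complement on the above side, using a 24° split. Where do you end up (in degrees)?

202 + 45 = 247°   (analog 45° ↑)
247 − 120 = 127°   (triadic ↓)
127 + 204 = 331°   (split-comp 24° ↑)

331°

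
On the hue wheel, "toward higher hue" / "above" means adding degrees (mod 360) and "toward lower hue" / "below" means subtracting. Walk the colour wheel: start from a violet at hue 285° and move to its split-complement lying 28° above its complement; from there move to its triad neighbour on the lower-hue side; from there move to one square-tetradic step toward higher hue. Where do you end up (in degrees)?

+208° (split-comp 28° ↑): 285 + 208 = 493 → 493 − 360 = 133°
−120° (triadic ↓): 133 − 120 = 13°
+90° (square ↑): 13 + 90 = 103°

103°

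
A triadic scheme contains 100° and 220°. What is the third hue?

340°

A triad spaces three hues 120° apart.
The full set is {100°, 220°, 340°}.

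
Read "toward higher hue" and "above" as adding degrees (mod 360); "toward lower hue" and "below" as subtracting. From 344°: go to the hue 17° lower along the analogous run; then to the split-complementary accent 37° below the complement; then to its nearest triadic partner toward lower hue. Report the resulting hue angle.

−17° (analog 17° ↓): 344 − 17 = 327°
+143° (split-comp 37° ↓): 327 + 143 = 470 → 470 − 360 = 110°
−120° (triadic ↓): 110 − 120 = -10 → -10 + 360 = 350°

350°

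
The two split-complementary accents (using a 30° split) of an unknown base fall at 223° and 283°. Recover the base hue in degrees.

The accents sit 30° either side of the complement, so the complement is their short-arc midpoint on the wheel.
Short-arc midpoint of 223° and 283°: 253°.
Base is 180° from the complement: 253 − 180 = 73°

73°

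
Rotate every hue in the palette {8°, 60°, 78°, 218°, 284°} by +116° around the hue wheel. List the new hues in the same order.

124°, 176°, 194°, 334°, 40°

8 + 116 = 124°
60 + 116 = 176°
78 + 116 = 194°
218 + 116 = 334°
284 + 116 = 400 → 400 − 360 = 40°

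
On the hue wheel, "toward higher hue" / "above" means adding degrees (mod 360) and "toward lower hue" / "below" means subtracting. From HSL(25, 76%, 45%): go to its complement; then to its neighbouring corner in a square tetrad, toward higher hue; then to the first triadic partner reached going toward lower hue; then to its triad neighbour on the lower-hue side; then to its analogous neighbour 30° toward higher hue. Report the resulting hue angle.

85°

complement +180°: 25 + 180 = 205°
square ↑ +90°: 205 + 90 = 295°
triadic ↓ −120°: 295 − 120 = 175°
triadic ↓ −120°: 175 − 120 = 55°
analog 30° ↑ +30°: 55 + 30 = 85°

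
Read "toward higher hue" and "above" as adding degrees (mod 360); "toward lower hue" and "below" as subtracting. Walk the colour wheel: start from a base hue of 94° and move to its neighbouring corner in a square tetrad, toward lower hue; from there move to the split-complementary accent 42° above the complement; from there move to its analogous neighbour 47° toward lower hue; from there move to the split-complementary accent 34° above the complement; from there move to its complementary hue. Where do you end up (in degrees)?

square ↓ −90°: 94 − 90 = 4°
split-comp 42° ↑ +222°: 4 + 222 = 226°
analog 47° ↓ −47°: 226 − 47 = 179°
split-comp 34° ↑ +214°: 179 + 214 = 393 → 393 − 360 = 33°
complement +180°: 33 + 180 = 213°

213°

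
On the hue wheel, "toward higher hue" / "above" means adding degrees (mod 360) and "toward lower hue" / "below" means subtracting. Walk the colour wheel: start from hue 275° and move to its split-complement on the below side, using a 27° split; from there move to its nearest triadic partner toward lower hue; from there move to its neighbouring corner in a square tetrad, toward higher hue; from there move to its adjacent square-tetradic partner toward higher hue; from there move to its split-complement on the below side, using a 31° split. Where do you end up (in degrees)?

split-comp 27° ↓ +153°: 275 + 153 = 428 → 428 − 360 = 68°
triadic ↓ −120°: 68 − 120 = -52 → -52 + 360 = 308°
square ↑ +90°: 308 + 90 = 398 → 398 − 360 = 38°
square ↑ +90°: 38 + 90 = 128°
split-comp 31° ↓ +149°: 128 + 149 = 277°

277°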